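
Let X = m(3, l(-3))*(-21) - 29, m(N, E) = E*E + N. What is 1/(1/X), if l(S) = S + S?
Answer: -848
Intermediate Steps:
l(S) = 2*S
m(N, E) = N + E**2 (m(N, E) = E**2 + N = N + E**2)
X = -848 (X = (3 + (2*(-3))**2)*(-21) - 29 = (3 + (-6)**2)*(-21) - 29 = (3 + 36)*(-21) - 29 = 39*(-21) - 29 = -819 - 29 = -848)
1/(1/X) = 1/(1/(-848)) = 1/(-1/848) = -848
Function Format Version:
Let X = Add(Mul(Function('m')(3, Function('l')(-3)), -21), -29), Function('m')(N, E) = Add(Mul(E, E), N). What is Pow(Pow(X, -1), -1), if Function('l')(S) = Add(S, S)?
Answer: -848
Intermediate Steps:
Function('l')(S) = Mul(2, S)
Function('m')(N, E) = Add(N, Pow(E, 2)) (Function('m')(N, E) = Add(Pow(E, 2), N) = Add(N, Pow(E, 2)))
X = -848 (X = Add(Mul(Add(3, Pow(Mul(2, -3), 2)), -21), -29) = Add(Mul(Add(3, Pow(-6, 2)), -21), -29) = Add(Mul(Add(3, 36), -21), -29) = Add(Mul(39, -21), -29) = Add(-819, -29) = -848)
Pow(Pow(X, -1), -1) = Pow(Pow(-848, -1), -1) = Pow(Rational(-1, 848), -1) = -848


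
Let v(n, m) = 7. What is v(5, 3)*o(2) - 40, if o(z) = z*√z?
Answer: -40 + 14*√2 ≈ -20.201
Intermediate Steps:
o(z) = z^(3/2)
v(5, 3)*o(2) - 40 = 7*2^(3/2) - 40 = 7*(2*√2) - 40 = 14*√2 - 40 = -40 + 14*√2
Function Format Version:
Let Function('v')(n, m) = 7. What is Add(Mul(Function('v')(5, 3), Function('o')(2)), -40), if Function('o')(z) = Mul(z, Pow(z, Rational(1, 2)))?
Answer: Add(-40, Mul(14, Pow(2, Rational(1, 2)))) ≈ -20.201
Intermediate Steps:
Function('o')(z) = Pow(z, Rational(3, 2))
Add(Mul(Function('v')(5, 3), Function('o')(2)), -40) = Add(Mul(7, Pow(2, Rational(3, 2))), -40) = Add(Mul(7, Mul(2, Pow(2, Rational(1, 2)))), -40) = Add(Mul(14, Pow(2, Rational(1, 2))), -40) = Add(-40, Mul(14, Pow(2, Rational(1, 2))))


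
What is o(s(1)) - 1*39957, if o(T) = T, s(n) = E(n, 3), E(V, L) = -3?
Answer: -39960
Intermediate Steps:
s(n) = -3
o(s(1)) - 1*39957 = -3 - 1*39957 = -3 - 39957 = -39960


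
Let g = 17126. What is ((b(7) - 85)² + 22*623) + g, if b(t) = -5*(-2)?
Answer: 36457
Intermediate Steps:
b(t) = 10
((b(7) - 85)² + 22*623) + g = ((10 - 85)² + 22*623) + 17126 = ((-75)² + 13706) + 17126 = (5625 + 13706) + 17126 = 19331 + 17126 = 36457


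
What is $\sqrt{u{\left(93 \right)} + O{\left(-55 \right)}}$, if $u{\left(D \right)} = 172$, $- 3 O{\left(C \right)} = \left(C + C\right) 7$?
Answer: $\frac{\sqrt{3858}}{3} \approx 20.704$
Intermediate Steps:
$O{\left(C \right)} = - \frac{14 C}{3}$ ($O{\left(C \right)} = - \frac{\left(C + C\right) 7}{3} = - \frac{2 C 7}{3} = - \frac{14 C}{3}$)
$\sqrt{u{\left(93 \right)} + O{\left(-55 \right)}} = \sqrt{172 - - \frac{770}{3}} = \sqrt{172 + \frac{770}{3}} = \sqrt{\frac{1286}{3}} = \frac{\sqrt{3858}}{3}$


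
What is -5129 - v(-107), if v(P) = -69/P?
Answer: -548872/107 ≈ -5129.6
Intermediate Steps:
-5129 - v(-107) = -5129 - (-69)/(-107) = -5129 - (-69)*(-1)/107 = -5129 - 1*69/107 = -5129 - 69/107 = -548872/107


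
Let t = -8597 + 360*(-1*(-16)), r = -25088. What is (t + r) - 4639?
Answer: -32564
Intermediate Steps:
t = -2837 (t = -8597 + 360*16 = -8597 + 5760 = -2837)
(t + r) - 4639 = (-2837 - 25088) - 4639 = -27925 - 4639 = -32564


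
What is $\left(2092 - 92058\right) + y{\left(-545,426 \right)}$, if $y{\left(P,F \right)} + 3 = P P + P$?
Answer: $206511$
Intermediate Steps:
$y{\left(P,F \right)} = -3 + P + P^{2}$ ($y{\left(P,F \right)} = -3 + \left(P P + P\right) = -3 + \left(P^{2} + P\right) = -3 + \left(P + P^{2}\right) = -3 + P + P^{2}$)
$\left(2092 - 92058\right) + y{\left(-545,426 \right)} = \left(2092 - 92058\right) - \left(548 - 297025\right) = -89966 - -296477 = -89966 + 296477 = 206511$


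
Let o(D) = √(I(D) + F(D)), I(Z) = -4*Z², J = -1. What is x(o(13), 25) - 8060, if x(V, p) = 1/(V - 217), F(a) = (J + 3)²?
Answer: -54993411/6823 - 4*I*√42/47761 ≈ -8060.0 - 0.00054276*I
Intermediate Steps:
F(a) = 4 (F(a) = (-1 + 3)² = 2² = 4)
o(D) = √(4 - 4*D²) (o(D) = √(-4*D² + 4) = √(4 - 4*D²))
x(V, p) = 1/(-217 + V)
x(o(13), 25) - 8060 = 1/(-217 + 2*√(1 - 1*13²)) - 8060 = 1/(-217 + 2*√(1 - 1*169)) - 8060 = 1/(-217 + 2*√(1 - 169)) - 8060 = 1/(-217 + 2*√(-168)) - 8060 = 1/(-217 + 2*(2*I*√42)) - 8060 = 1/(-217 + 4*I*√42) - 8060 = -8060 + 1/(-217 + 4*I*√42)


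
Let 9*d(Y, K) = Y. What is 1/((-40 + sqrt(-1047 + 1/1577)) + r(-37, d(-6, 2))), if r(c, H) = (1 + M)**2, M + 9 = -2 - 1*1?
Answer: 127737/11997815 - I*sqrt(2603813086)/11997815 ≈ 0.010647 - 0.0042531*I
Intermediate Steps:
M = -12 (M = -9 + (-2 - 1*1) = -9 + (-2 - 1) = -9 - 3 = -12)
d(Y, K) = Y/9
r(c, H) = 121 (r(c, H) = (1 - 12)**2 = (-11)**2 = 121)
1/((-40 + sqrt(-1047 + 1/1577)) + r(-37, d(-6, 2))) = 1/((-40 + sqrt(-1047 + 1/1577)) + 121) = 1/((-40 + sqrt(-1651118/1577)) + 121) = 1/((-40 + I*sqrt(2603813086)/1577) + 121) = 1/(81 + I*sqrt(2603813086)/1577)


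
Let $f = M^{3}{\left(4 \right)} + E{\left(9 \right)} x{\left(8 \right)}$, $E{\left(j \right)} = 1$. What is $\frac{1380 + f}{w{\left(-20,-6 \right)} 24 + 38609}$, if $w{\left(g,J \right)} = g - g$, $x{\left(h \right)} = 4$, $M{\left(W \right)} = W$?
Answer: $\frac{1448}{38609} \approx 0.037504$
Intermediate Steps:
$w{\left(g,J \right)} = 0$
$f = 68$ ($f = 4^{3} + 1 \cdot 4 = 64 + 4 = 68$)
$\frac{1380 + f}{w{\left(-20,-6 \right)} 24 + 38609} = \frac{1380 + 68}{0 \cdot 24 + 38609} = \frac{1448}{0 + 38609} = \frac{1448}{38609}$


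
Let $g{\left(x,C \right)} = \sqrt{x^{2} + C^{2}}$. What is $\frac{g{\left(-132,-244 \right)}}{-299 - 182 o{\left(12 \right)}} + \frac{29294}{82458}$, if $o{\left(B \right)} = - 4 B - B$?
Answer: $\frac{14647}{41229} + \frac{4 \sqrt{4810}}{10621} \approx 0.38138$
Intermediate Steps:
$o{\left(B \right)} = - 5 B$
$g{\left(x,C \right)} = \sqrt{C^{2} + x^{2}}$
$\frac{g{\left(-132,-244 \right)}}{-299 - 182 o{\left(12 \right)}} + \frac{29294}{82458} = \frac{\sqrt{\left(-244\right)^{2} + \left(-132\right)^{2}}}{-299 - 182 \left(\left(-5\right) 12\right)} + \frac{29294}{82458} = \frac{\sqrt{59536 + 17424}}{-299 - -10920} + 29294 \cdot \frac{1}{82458} = \frac{\sqrt{76960}}{-299 + 10920} + \frac{14647}{41229} = \frac{4 \sqrt{4810}}{10621} + \frac{14647}{41229} = \frac{14647}{41229} + \frac{4 \sqrt{4810}}{10621}$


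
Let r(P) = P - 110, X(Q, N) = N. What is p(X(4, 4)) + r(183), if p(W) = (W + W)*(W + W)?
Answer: 137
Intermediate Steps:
r(P) = -110 + P
p(W) = 4*W**2 (p(W) = (2*W)*(2*W) = 4*W**2)
p(X(4, 4)) + r(183) = 4*4**2 + (-110 + 183) = 4*16 + 73 = 64 + 73 = 137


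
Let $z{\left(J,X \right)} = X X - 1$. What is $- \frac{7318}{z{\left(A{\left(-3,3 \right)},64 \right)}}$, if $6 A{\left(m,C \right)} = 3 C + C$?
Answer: $- \frac{7318}{4095} \approx -1.7871$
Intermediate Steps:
$A{\left(m,C \right)} = \frac{2 C}{3}$ ($A{\left(m,C \right)} = \frac{3 C + C}{6} = \frac{4 C}{6} = \frac{2 C}{3}$)
$z{\left(J,X \right)} = -1 + X^{2}$ ($z{\left(J,X \right)} = X^{2} - 1 = -1 + X^{2}$)
$- \frac{7318}{z{\left(A{\left(-3,3 \right)},64 \right)}} = - \frac{7318}{-1 + 64^{2}} = - \frac{7318}{-1 + 4096} = - \frac{7318}{4095}$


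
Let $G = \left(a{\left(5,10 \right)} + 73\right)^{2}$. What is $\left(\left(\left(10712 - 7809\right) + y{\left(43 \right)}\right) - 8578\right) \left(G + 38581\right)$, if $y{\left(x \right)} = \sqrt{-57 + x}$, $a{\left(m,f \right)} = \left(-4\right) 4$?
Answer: $-237385250 + 41830 i \sqrt{14} \approx -2.3739 \cdot 10^{8} + 1.5651 \cdot 10^{5} i$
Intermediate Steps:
$a{\left(m,f \right)} = -16$
$G = 3249$ ($G = \left(-16 + 73\right)^{2} = 57^{2} = 3249$)
$\left(\left(\left(10712 - 7809\right) + y{\left(43 \right)}\right) - 8578\right) \left(G + 38581\right) = \left(\left(\left(10712 - 7809\right) + \sqrt{-57 + 43}\right) - 8578\right) \left(3249 + 38581\right) = \left(\left(\left(10712 - 7809\right) + \sqrt{-14}\right) - 8578\right) 41830 = \left(\left(2903 + i \sqrt{14}\right) - 8578\right) 41830 = \left(-5675 + i \sqrt{14}\right) 41830 = -237385250 + 41830 i \sqrt{14}$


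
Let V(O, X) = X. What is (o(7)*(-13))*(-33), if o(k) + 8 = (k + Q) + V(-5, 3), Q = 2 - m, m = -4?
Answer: 3432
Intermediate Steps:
Q = 6 (Q = 2 - 1*(-4) = 2 + 4 = 6)
o(k) = 1 + k (o(k) = -8 + ((k + 6) + 3) = -8 + ((6 + k) + 3) = -8 + (9 + k) = 1 + k)
(o(7)*(-13))*(-33) = ((1 + 7)*(-13))*(-33) = (8*(-13))*(-33) = -104*(-33) = 3432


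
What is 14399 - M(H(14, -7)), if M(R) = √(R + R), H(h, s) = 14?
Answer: 14399 - 2*√7 ≈ 14394.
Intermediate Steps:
M(R) = √2*√R (M(R) = √(2*R) = √2*√R)
14399 - M(H(14, -7)) = 14399 - √2*√14 = 14399 - 2*√7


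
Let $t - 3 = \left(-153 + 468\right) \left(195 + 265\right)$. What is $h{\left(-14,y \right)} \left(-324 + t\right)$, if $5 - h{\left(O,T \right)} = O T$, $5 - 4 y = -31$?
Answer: $18939849$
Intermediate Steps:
$y = 9$ ($y = \frac{5}{4} - - \frac{31}{4} = \frac{5}{4} + \frac{31}{4} = 9$)
$t = 144903$ ($t = 3 + \left(-153 + 468\right) \left(195 + 265\right) = 3 + 315 \cdot 460 = 3 + 144900 = 144903$)
$h{\left(O,T \right)} = 5 - O T$
$h{\left(-14,y \right)} \left(-324 + t\right) = \left(5 - \left(-14\right) 9\right) \left(-324 + 144903\right) = \left(5 + 126\right) 144579 = 131 \cdot 144579 = 18939849$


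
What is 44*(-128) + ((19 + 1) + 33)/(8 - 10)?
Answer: -11317/2 ≈ -5658.5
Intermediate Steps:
44*(-128) + ((19 + 1) + 33)/(8 - 10) = -5632 + (20 + 33)/(-2) = -5632 + 53*(-½) = -5632 - 53/2 = -11317/2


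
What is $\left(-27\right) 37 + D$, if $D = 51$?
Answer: $-948$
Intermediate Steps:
$\left(-27\right) 37 + D = \left(-27\right) 37 + 51 = -999 + 51 = -948$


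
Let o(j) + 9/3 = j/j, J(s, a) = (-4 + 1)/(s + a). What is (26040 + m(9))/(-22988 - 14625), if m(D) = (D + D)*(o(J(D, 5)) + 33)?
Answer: -26598/37613 ≈ -0.70715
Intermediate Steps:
J(s, a) = -3/(a + s)
o(j) = -2 (o(j) = -3 + j/j = -3 + 1 = -2)
m(D) = 62*D (m(D) = (D + D)*(-2 + 33) = (2*D)*31 = 62*D)
(26040 + m(9))/(-22988 - 14625) = (26040 + 62*9)/(-22988 - 14625) = (26040 + 558)/(-37613) = 26598*(-1/37613) = -26598/37613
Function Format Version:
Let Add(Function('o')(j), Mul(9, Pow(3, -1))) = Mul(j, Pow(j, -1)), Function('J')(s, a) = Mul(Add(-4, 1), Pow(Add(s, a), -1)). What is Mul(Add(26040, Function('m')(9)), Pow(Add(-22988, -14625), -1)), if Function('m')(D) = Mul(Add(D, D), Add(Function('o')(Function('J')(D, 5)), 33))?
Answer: Rational(-26598, 37613) ≈ -0.70715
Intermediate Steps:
Function('J')(s, a) = Mul(-3, Pow(Add(a, s), -1))
Function('o')(j) = -2 (Function('o')(j) = Add(-3, Mul(j, Pow(j, -1))) = Add(-3, 1) = -2)
Function('m')(D) = Mul(62, D) (Function('m')(D) = Mul(Add(D, D), Add(-2, 33)) = Mul(Mul(2, D), 31) = Mul(62, D))
Mul(Add(26040, Function('m')(9)), Pow(Add(-22988, -14625), -1)) = Mul(Add(26040, Mul(62, 9)), Pow(Add(-22988, -14625), -1)) = Mul(Add(26040, 558), Pow(-37613, -1)) = Mul(26598, Rational(-1, 37613)) = Rational(-26598, 37613)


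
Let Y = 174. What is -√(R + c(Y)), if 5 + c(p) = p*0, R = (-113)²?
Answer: -2*√3191 ≈ -112.98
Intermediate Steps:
R = 12769
c(p) = -5 (c(p) = -5 + p*0 = -5 + 0 = -5)
-√(R + c(Y)) = -√(12769 - 5) = -√12764 = -2*√3191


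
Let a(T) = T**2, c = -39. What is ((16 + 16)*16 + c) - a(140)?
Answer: -19127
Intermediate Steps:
((16 + 16)*16 + c) - a(140) = ((16 + 16)*16 - 39) - 1*140**2 = (32*16 - 39) - 1*19600 = (512 - 39) - 19600 = 473 - 19600 = -19127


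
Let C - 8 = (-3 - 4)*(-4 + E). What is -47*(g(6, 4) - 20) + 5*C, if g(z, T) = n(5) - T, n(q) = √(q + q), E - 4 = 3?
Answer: 1063 - 47*√10 ≈ 914.37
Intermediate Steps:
E = 7 (E = 4 + 3 = 7)
n(q) = √2*√q (n(q) = √(2*q) = √2*√q)
g(z, T) = √10 - T (g(z, T) = √2*√5 - T = √10 - T)
C = -13 (C = 8 + (-3 - 4)*(-4 + 7) = 8 - 7*3 = 8 - 21 = -13)
-47*(g(6, 4) - 20) + 5*C = -47*((√10 - 1*4) - 20) + 5*(-13) = -47*((√10 - 4) - 20) - 65 = -47*((-4 + √10) - 20) - 65 = -47*(-24 + √10) - 65 = (1128 - 47*√10) - 65 = 1063 - 47*√10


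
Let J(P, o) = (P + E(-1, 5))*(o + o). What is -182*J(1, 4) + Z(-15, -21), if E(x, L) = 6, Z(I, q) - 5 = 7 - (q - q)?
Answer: -10180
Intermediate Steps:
Z(I, q) = 12 (Z(I, q) = 5 + (7 - (q - q)) = 5 + (7 - 1*0) = 5 + (7 + 0) = 5 + 7 = 12)
J(P, o) = 2*o*(6 + P) (J(P, o) = (P + 6)*(o + o) = (6 + P)*(2*o) = 2*o*(6 + P))
-182*J(1, 4) + Z(-15, -21) = -364*4*(6 + 1) + 12 = -364*4*7 + 12 = -182*56 + 12 = -10192 + 12 = -10180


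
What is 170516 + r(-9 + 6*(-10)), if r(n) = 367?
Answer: 170883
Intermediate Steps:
170516 + r(-9 + 6*(-10)) = 170516 + 367 = 170883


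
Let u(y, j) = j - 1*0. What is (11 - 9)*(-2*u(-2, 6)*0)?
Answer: 0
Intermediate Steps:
u(y, j) = j (u(y, j) = j + 0 = j)
(11 - 9)*(-2*u(-2, 6)*0) = (11 - 9)*(-2*6*0) = 2*(-12*0) = 2*0 = 0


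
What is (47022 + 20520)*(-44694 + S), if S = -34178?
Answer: -5327172624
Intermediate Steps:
(47022 + 20520)*(-44694 + S) = (47022 + 20520)*(-44694 - 34178) = 67542*(-78872) = -5327172624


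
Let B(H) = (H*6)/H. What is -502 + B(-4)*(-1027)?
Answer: -6664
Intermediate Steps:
B(H) = 6 (B(H) = (6*H)/H = 6)
-502 + B(-4)*(-1027) = -502 + 6*(-1027) = -502 - 6162 = -6664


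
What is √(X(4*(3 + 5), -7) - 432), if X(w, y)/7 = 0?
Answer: 12*I*√3 ≈ 20.785*I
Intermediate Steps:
X(w, y) = 0 (X(w, y) = 7*0 = 0)
√(X(4*(3 + 5), -7) - 432) = √(0 - 432) = √(-432) = 12*I*√3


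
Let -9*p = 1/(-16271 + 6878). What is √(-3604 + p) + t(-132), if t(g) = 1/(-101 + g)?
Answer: -1/233 + I*√2861777962371/28179 ≈ -0.0042918 + 60.033*I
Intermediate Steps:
p = 1/84537 (p = -1/(9*(-16271 + 6878)) = -⅑/(-9393) = -⅑*(-1/9393) = 1/84537 ≈ 1.1829e-5)
√(-3604 + p) + t(-132) = √(-3604 + 1/84537) + 1/(-101 - 132) = √(-304671347/84537) + 1/(-233) = I*√2861777962371/28179 - 1/233 = -1/233 + I*√2861777962371/28179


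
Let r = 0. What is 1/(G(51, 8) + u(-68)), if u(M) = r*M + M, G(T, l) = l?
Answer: -1/60 ≈ -0.016667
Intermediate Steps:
u(M) = M (u(M) = 0*M + M = 0 + M = M)
1/(G(51, 8) + u(-68)) = 1/(8 - 68) = 1/(-60) = -1/60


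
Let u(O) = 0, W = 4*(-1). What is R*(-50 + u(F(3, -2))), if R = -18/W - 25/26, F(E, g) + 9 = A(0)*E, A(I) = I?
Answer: -2300/13 ≈ -176.92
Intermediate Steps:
W = -4
F(E, g) = -9 (F(E, g) = -9 + 0*E = -9 + 0 = -9)
R = 46/13 (R = -18/(-4) - 25/26 = -18*(-¼) - 25*1/26 = 9/2 - 25/26 = 46/13 ≈ 3.5385)
R*(-50 + u(F(3, -2))) = 46*(-50 + 0)/13 = (46/13)*(-50) = -2300/13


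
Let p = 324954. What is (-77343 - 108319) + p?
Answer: 139292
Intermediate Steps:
(-77343 - 108319) + p = (-77343 - 108319) + 324954 = -185662 + 324954 = 139292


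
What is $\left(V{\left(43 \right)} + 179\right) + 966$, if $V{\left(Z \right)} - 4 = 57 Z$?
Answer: $3600$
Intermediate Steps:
$V{\left(Z \right)} = 4 + 57 Z$
$\left(V{\left(43 \right)} + 179\right) + 966 = \left(\left(4 + 57 \cdot 43\right) + 179\right) + 966 = \left(\left(4 + 2451\right) + 179\right) + 966 = \left(2455 + 179\right) + 966 = 2634 + 966 = 3600$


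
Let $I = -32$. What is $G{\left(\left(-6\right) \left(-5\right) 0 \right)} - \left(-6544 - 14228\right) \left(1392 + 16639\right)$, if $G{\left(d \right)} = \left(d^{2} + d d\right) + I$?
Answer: $374539900$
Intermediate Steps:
$G{\left(d \right)} = -32 + 2 d^{2}$ ($G{\left(d \right)} = \left(d^{2} + d d\right) - 32 = \left(d^{2} + d^{2}\right) - 32 = 2 d^{2} - 32 = -32 + 2 d^{2}$)
$G{\left(\left(-6\right) \left(-5\right) 0 \right)} - \left(-6544 - 14228\right) \left(1392 + 16639\right) = \left(-32 + 2 \left(\left(-6\right) \left(-5\right) 0\right)^{2}\right) - \left(-6544 - 14228\right) \left(1392 + 16639\right) = \left(-32 + 2 \left(30 \cdot 0\right)^{2}\right) - \left(-20772\right) 18031 = \left(-32 + 2 \cdot 0^{2}\right) - -374539932 = \left(-32 + 2 \cdot 0\right) + 374539932 = \left(-32 + 0\right) + 374539932 = -32 + 374539932 = 374539900$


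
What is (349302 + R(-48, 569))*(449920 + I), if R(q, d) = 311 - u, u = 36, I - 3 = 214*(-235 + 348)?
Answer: 165736203585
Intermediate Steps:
I = 24185 (I = 3 + 214*(-235 + 348) = 3 + 214*113 = 3 + 24182 = 24185)
R(q, d) = 275 (R(q, d) = 311 - 1*36 = 311 - 36 = 275)
(349302 + R(-48, 569))*(449920 + I) = (349302 + 275)*(449920 + 24185) = 349577*474105 = 165736203585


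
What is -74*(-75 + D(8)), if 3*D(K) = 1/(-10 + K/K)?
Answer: 149924/27 ≈ 5552.7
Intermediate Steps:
D(K) = -1/27 (D(K) = 1/(3*(-10 + K/K)) = 1/(3*(-10 + 1)) = (1/3)/(-9) = (1/3)*(-1/9) = -1/27)
-74*(-75 + D(8)) = -74*(-75 - 1/27) = -74*(-2026/27) = 149924/27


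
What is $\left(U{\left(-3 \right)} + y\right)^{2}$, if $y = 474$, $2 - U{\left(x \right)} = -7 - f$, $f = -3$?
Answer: $230400$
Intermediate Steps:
$U{\left(x \right)} = 6$ ($U{\left(x \right)} = 2 - \left(-7 - -3\right) = 2 - \left(-7 + 3\right) = 2 - -4 = 2 + 4 = 6$)
$\left(U{\left(-3 \right)} + y\right)^{2} = \left(6 + 474\right)^{2} = 480^{2} = 230400$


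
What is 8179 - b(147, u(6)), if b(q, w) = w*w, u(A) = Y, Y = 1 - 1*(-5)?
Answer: 8143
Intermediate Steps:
Y = 6 (Y = 1 + 5 = 6)
u(A) = 6
b(q, w) = w**2
8179 - b(147, u(6)) = 8179 - 1*6**2 = 8179 - 1*36 = 8179 - 36 = 8143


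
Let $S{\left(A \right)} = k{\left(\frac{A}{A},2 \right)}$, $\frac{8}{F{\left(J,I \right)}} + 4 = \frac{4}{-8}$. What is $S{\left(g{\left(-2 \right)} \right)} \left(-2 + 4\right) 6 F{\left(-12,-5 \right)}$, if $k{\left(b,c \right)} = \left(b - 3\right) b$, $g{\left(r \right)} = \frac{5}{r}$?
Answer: $\frac{128}{3} \approx 42.667$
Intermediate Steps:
$F{\left(J,I \right)} = - \frac{16}{9}$ ($F{\left(J,I \right)} = \frac{8}{-4 + \frac{4}{-8}} = \frac{8}{-4 + 4 \left(- \frac{1}{8}\right)} = \frac{8}{-4 - \frac{1}{2}} = \frac{8}{- \frac{9}{2}} = 8 \left(- \frac{2}{9}\right) = - \frac{16}{9}$)
$k{\left(b,c \right)} = b \left(-3 + b\right)$ ($k{\left(b,c \right)} = \left(-3 + b\right) b = b \left(-3 + b\right)$)
$S{\left(A \right)} = -2$ ($S{\left(A \right)} = \frac{A}{A} \left(-3 + \frac{A}{A}\right) = 1 \left(-3 + 1\right) = 1 \left(-2\right) = -2$)
$S{\left(g{\left(-2 \right)} \right)} \left(-2 + 4\right) 6 F{\left(-12,-5 \right)} = - 2 \left(-2 + 4\right) 6 \left(- \frac{16}{9}\right) = - 2 \cdot 2 \cdot 6 \left(- \frac{16}{9}\right) = \left(-2\right) 12 \left(- \frac{16}{9}\right) = \left(-24\right) \left(- \frac{16}{9}\right) = \frac{128}{3}$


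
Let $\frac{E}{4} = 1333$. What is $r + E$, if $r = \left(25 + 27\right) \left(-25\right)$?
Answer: $4032$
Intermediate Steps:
$E = 5332$ ($E = 4 \cdot 1333 = 5332$)
$r = -1300$ ($r = 52 \left(-25\right) = -1300$)
$r + E = -1300 + 5332 = 4032$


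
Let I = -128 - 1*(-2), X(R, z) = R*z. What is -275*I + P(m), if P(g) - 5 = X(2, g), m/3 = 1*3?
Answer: 34673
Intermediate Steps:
m = 9 (m = 3*(1*3) = 3*3 = 9)
P(g) = 5 + 2*g
I = -126 (I = -128 + 2 = -126)
-275*I + P(m) = -275*(-126) + (5 + 2*9) = 34650 + (5 + 18) = 34650 + 23 = 34673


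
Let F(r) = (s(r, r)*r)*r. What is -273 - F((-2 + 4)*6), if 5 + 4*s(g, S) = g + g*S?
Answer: -5709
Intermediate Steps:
s(g, S) = -5/4 + g/4 + S*g/4 (s(g, S) = -5/4 + (g + g*S)/4 = -5/4 + (g + S*g)/4 = -5/4 + (g/4 + S*g/4) = -5/4 + g/4 + S*g/4)
F(r) = r**2*(-5/4 + r/4 + r**2/4) (F(r) = ((-5/4 + r/4 + r*r/4)*r)*r = ((-5/4 + r/4 + r**2/4)*r)*r = (r*(-5/4 + r/4 + r**2/4))*r = r**2*(-5/4 + r/4 + r**2/4))
-273 - F((-2 + 4)*6) = -273 - ((-2 + 4)*6)**2*(-5 + (-2 + 4)*6 + ((-2 + 4)*6)**2)/4 = -273 - (2*6)**2*(-5 + 2*6 + (2*6)**2)/4 = -273 - 12**2*(-5 + 12 + 12**2)/4 = -273 - 144*(-5 + 12 + 144)/4 = -273 - 144*151/4 = -273 - 1*5436 = -273 - 5436 = -5709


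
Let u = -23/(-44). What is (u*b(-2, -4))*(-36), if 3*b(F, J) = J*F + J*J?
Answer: -1656/11 ≈ -150.55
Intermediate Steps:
b(F, J) = J**2/3 + F*J/3 (b(F, J) = (J*F + J*J)/3 = (F*J + J**2)/3 = (J**2 + F*J)/3 = J**2/3 + F*J/3)
u = 23/44 (u = -23*(-1/44) = 23/44 ≈ 0.52273)
(u*b(-2, -4))*(-36) = (23*((1/3)*(-4)*(-2 - 4))/44)*(-36) = (23*((1/3)*(-4)*(-6))/44)*(-36) = ((23/44)*8)*(-36) = (46/11)*(-36) = -1656/11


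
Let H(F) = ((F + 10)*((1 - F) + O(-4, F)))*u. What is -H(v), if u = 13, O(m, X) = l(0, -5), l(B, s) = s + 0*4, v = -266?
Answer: 871936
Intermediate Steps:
l(B, s) = s (l(B, s) = s + 0 = s)
O(m, X) = -5
H(F) = 13*(-4 - F)*(10 + F) (H(F) = ((F + 10)*((1 - F) - 5))*13 = ((10 + F)*(-4 - F))*13 = ((-4 - F)*(10 + F))*13 = 13*(-4 - F)*(10 + F))
-H(v) = -(-520 - 182*(-266) - 13*(-266)²) = -(-520 + 48412 - 13*70756) = -(-520 + 48412 - 919828) = -1*(-871936) = 871936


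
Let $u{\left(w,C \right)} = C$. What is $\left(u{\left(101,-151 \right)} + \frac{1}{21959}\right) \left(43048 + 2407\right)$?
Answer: $- \frac{150720052640}{21959} \approx -6.8637 \cdot 10^{6}$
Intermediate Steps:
$\left(u{\left(101,-151 \right)} + \frac{1}{21959}\right) \left(43048 + 2407\right) = \left(-151 + \frac{1}{21959}\right) \left(43048 + 2407\right) = \left(-151 + \frac{1}{21959}\right) 45455 = \left(- \frac{3315808}{21959}\right) 45455 = - \frac{150720052640}{21959}$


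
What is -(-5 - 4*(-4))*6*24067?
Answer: -1588422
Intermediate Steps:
-(-5 - 4*(-4))*6*24067 = -(-5 + 16)*6*24067 = -11*6*24067 = -1*66*24067 = -66*24067 = -1588422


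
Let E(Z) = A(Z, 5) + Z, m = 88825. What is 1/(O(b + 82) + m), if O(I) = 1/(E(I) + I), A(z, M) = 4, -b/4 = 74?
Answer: 424/37661799 ≈ 1.1258e-5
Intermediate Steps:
b = -296 (b = -4*74 = -296)
E(Z) = 4 + Z
O(I) = 1/(4 + 2*I) (O(I) = 1/((4 + I) + I) = 1/(4 + 2*I))
1/(O(b + 82) + m) = 1/(1/(2*(2 + (-296 + 82))) + 88825) = 1/(1/(2*(2 - 214)) + 88825) = 1/((½)/(-212) + 88825) = 1/((½)*(-1/212) + 88825) = 1/(-1/424 + 88825) = 1/(37661799/424) = 424/37661799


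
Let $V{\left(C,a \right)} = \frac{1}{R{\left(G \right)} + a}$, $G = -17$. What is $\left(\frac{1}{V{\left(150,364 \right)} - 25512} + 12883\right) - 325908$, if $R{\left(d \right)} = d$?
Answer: $- \frac{2771104835922}{8852663} \approx -3.1303 \cdot 10^{5}$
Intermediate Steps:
$V{\left(C,a \right)} = \frac{1}{-17 + a}$
$\left(\frac{1}{V{\left(150,364 \right)} - 25512} + 12883\right) - 325908 = \left(\frac{1}{\frac{1}{-17 + 364} - 25512} + 12883\right) - 325908 = \left(\frac{1}{\frac{1}{347} - 25512} + 12883\right) - 325908 = \left(\frac{1}{- \frac{8852663}{347}} + 12883\right) - 325908 = \left(- \frac{347}{8852663} + 12883\right) - 325908 = \frac{114048857082}{8852663} - 325908 = - \frac{2771104835922}{8852663}$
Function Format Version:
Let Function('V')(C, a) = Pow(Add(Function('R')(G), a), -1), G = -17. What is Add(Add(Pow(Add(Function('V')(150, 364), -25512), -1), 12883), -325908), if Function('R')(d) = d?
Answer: Rational(-2771104835922, 8852663) ≈ -3.1303e+5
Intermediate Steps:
Function('V')(C, a) = Pow(Add(-17, a), -1)
Add(Add(Pow(Add(Function('V')(150, 364), -25512), -1), 12883), -325908) = Add(Add(Pow(Add(Pow(Add(-17, 364), -1), -25512), -1), 12883), -325908) = Add(Add(Pow(Add(Pow(347, -1), -25512), -1), 12883), -325908) = Add(Add(Pow(Add(Rational(1, 347), -25512), -1), 12883), -325908) = Add(Add(Pow(Rational(-8852663, 347), -1), 12883), -325908) = Add(Add(Rational(-347, 8852663), 12883), -325908) = Add(Rational(114048857082, 8852663), -325908) = Rational(-2771104835922, 8852663)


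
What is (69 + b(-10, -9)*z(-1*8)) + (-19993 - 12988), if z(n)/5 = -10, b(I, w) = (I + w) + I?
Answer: -31462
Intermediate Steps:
b(I, w) = w + 2*I
z(n) = -50 (z(n) = 5*(-10) = -50)
(69 + b(-10, -9)*z(-1*8)) + (-19993 - 12988) = (69 + (-9 + 2*(-10))*(-50)) + (-19993 - 12988) = (69 + (-9 - 20)*(-50)) - 32981 = (69 - 29*(-50)) - 32981 = (69 + 1450) - 32981 = 1519 - 32981 = -31462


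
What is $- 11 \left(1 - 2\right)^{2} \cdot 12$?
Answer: $-132$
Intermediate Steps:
$- 11 \left(1 - 2\right)^{2} \cdot 12 = - 11 \left(-1\right)^{2} \cdot 12 = \left(-11\right) 1 \cdot 12 = \left(-11\right) 12 = -132$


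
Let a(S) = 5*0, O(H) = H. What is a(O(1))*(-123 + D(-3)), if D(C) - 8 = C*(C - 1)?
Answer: 0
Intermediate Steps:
D(C) = 8 + C*(-1 + C) (D(C) = 8 + C*(C - 1) = 8 + C*(-1 + C))
a(S) = 0
a(O(1))*(-123 + D(-3)) = 0*(-123 + (8 + (-3)**2 - 1*(-3))) = 0*(-123 + (8 + 9 + 3)) = 0*(-123 + 20) = 0*(-103) = 0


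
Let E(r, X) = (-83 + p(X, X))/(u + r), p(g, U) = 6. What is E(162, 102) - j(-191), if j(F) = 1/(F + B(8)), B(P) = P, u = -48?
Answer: -1553/2318 ≈ -0.66997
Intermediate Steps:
j(F) = 1/(8 + F) (j(F) = 1/(F + 8) = 1/(8 + F))
E(r, X) = -77/(-48 + r) (E(r, X) = (-83 + 6)/(-48 + r) = -77/(-48 + r))
E(162, 102) - j(-191) = -77/(-48 + 162) - 1/(8 - 191) = -77/114 - 1/(-183) = -77*1/114 - 1*(-1/183) = -77/114 + 1/183 = -1553/2318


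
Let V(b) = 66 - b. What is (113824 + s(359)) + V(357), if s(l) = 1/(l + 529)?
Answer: 100817305/888 ≈ 1.1353e+5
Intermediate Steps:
s(l) = 1/(529 + l)
(113824 + s(359)) + V(357) = (113824 + 1/(529 + 359)) + (66 - 1*357) = (113824 + 1/888) + (66 - 357) = (113824 + 1/888) - 291 = 101075713/888 - 291 = 100817305/888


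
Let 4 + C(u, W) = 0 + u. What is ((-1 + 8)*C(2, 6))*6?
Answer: -84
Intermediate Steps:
C(u, W) = -4 + u (C(u, W) = -4 + (0 + u) = -4 + u)
((-1 + 8)*C(2, 6))*6 = ((-1 + 8)*(-4 + 2))*6 = (7*(-2))*6 = -14*6 = -84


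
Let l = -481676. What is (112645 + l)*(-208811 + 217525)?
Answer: -3215736134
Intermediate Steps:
(112645 + l)*(-208811 + 217525) = (112645 - 481676)*(-208811 + 217525) = -369031*8714 = -3215736134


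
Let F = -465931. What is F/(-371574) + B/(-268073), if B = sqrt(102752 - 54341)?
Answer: 465931/371574 - 3*sqrt(5379)/268073 ≈ 1.2531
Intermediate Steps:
B = 3*sqrt(5379) (B = sqrt(48411) = 3*sqrt(5379) ≈ 220.02)
F/(-371574) + B/(-268073) = -465931/(-371574) + (3*sqrt(5379))/(-268073) = -465931*(-1/371574) + (3*sqrt(5379))*(-1/268073) = 465931/371574 - 3*sqrt(5379)/268073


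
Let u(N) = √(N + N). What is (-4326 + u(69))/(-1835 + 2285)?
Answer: -721/75 + √138/450 ≈ -9.5872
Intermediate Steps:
u(N) = √2*√N (u(N) = √(2*N) = √2*√N)
(-4326 + u(69))/(-1835 + 2285) = (-4326 + √2*√69)/(-1835 + 2285) = (-4326 + √138)/450 = (-4326 + √138)*(1/450) = -721/75 + √138/450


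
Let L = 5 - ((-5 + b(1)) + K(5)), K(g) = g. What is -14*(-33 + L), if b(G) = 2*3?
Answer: 476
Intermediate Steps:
b(G) = 6
L = -1 (L = 5 - ((-5 + 6) + 5) = 5 - (1 + 5) = 5 - 1*6 = 5 - 6 = -1)
-14*(-33 + L) = -14*(-33 - 1) = -14*(-34) = 476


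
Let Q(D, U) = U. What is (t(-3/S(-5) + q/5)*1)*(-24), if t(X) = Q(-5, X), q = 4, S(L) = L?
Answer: -168/5 ≈ -33.600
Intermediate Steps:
t(X) = X
(t(-3/S(-5) + q/5)*1)*(-24) = ((-3/(-5) + 4/5)*1)*(-24) = ((-3*(-1/5) + 4*(1/5))*1)*(-24) = ((3/5 + 4/5)*1)*(-24) = ((7/5)*1)*(-24) = (7/5)*(-24) = -168/5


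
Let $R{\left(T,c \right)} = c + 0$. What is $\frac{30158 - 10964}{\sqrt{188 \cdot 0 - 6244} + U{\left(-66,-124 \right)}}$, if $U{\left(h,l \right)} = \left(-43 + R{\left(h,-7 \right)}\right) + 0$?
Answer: $- \frac{239925}{2186} - \frac{9597 i \sqrt{1561}}{2186} \approx -109.76 - 173.46 i$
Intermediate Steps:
$R{\left(T,c \right)} = c$
$U{\left(h,l \right)} = -50$ ($U{\left(h,l \right)} = \left(-43 - 7\right) + 0 = -50 + 0 = -50$)
$\frac{30158 - 10964}{\sqrt{188 \cdot 0 - 6244} + U{\left(-66,-124 \right)}} = \frac{30158 - 10964}{\sqrt{188 \cdot 0 - 6244} - 50} = \frac{19194}{\sqrt{0 - 6244} - 50} = \frac{19194}{\sqrt{-6244} - 50} = \frac{19194}{2 i \sqrt{1561} - 50} = \frac{19194}{-50 + 2 i \sqrt{1561}}$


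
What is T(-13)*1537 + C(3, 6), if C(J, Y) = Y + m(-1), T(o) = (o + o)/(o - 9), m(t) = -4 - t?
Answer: 20014/11 ≈ 1819.5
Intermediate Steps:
T(o) = 2*o/(-9 + o) (T(o) = (2*o)/(-9 + o) = 2*o/(-9 + o))
C(J, Y) = -3 + Y (C(J, Y) = Y + (-4 - 1*(-1)) = Y + (-4 + 1) = Y - 3 = -3 + Y)
T(-13)*1537 + C(3, 6) = (2*(-13)/(-9 - 13))*1537 + (-3 + 6) = (2*(-13)/(-22))*1537 + 3 = (2*(-13)*(-1/22))*1537 + 3 = (13/11)*1537 + 3 = 19981/11 + 3 = 20014/11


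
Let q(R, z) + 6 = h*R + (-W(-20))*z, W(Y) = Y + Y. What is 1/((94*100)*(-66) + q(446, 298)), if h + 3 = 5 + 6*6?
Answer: -1/591538 ≈ -1.6905e-6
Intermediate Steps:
W(Y) = 2*Y
h = 38 (h = -3 + (5 + 6*6) = -3 + (5 + 36) = -3 + 41 = 38)
q(R, z) = -6 + 38*R + 40*z (q(R, z) = -6 + (38*R + (-2*(-20))*z) = -6 + (38*R + (-1*(-40))*z) = -6 + (38*R + 40*z) = -6 + 38*R + 40*z)
1/((94*100)*(-66) + q(446, 298)) = 1/((94*100)*(-66) + (-6 + 38*446 + 40*298)) = 1/(9400*(-66) + (-6 + 16948 + 11920)) = 1/(-620400 + 28862) = 1/(-591538) = -1/591538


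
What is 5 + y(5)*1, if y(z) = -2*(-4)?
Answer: 13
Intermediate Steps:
y(z) = 8
5 + y(5)*1 = 5 + 8*1 = 5 + 8 = 13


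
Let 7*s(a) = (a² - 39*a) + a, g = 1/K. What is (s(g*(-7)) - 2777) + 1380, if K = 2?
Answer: -5505/4 ≈ -1376.3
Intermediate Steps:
g = ½ (g = 1/2 = ½ ≈ 0.50000)
s(a) = -38*a/7 + a²/7 (s(a) = ((a² - 39*a) + a)/7 = (a² - 38*a)/7 = -38*a/7 + a²/7)
(s(g*(-7)) - 2777) + 1380 = (((½)*(-7))*(-38 + (½)*(-7))/7 - 2777) + 1380 = ((⅐)*(-7/2)*(-38 - 7/2) - 2777) + 1380 = ((⅐)*(-7/2)*(-83/2) - 2777) + 1380 = (83/4 - 2777) + 1380 = -11025/4 + 1380 = -5505/4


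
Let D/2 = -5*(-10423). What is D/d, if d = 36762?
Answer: 52115/18381 ≈ 2.8353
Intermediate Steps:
D = 104230 (D = 2*(-5*(-10423)) = 2*52115 = 104230)
D/d = 104230/36762 = 104230*(1/36762) = 52115/18381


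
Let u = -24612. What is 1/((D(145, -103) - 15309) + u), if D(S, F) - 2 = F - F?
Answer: -1/39919 ≈ -2.5051e-5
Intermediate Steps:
D(S, F) = 2 (D(S, F) = 2 + (F - F) = 2 + 0 = 2)
1/((D(145, -103) - 15309) + u) = 1/((2 - 15309) - 24612) = 1/(-15307 - 24612) = 1/(-39919) = -1/39919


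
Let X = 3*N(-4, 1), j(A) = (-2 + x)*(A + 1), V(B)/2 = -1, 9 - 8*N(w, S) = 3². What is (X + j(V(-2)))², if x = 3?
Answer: 1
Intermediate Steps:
N(w, S) = 0 (N(w, S) = 9/8 - ⅛*3² = 9/8 - ⅛*9 = 9/8 - 9/8 = 0)
V(B) = -2 (V(B) = 2*(-1) = -2)
j(A) = 1 + A (j(A) = (-2 + 3)*(A + 1) = 1*(1 + A) = 1 + A)
X = 0 (X = 3*0 = 0)
(X + j(V(-2)))² = (0 + (1 - 2))² = (0 - 1)² = (-1)² = 1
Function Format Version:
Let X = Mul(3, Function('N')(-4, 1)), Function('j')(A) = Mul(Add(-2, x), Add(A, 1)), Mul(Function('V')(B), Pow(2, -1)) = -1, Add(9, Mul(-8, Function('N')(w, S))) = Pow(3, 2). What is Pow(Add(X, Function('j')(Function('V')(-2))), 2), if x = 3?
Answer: 1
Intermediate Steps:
Function('N')(w, S) = 0 (Function('N')(w, S) = Add(Rational(9, 8), Mul(Rational(-1, 8), Pow(3, 2))) = Add(Rational(9, 8), Mul(Rational(-1, 8), 9)) = Add(Rational(9, 8), Rational(-9, 8)) = 0)
Function('V')(B) = -2 (Function('V')(B) = Mul(2, -1) = -2)
Function('j')(A) = Add(1, A) (Function('j')(A) = Mul(Add(-2, 3), Add(A, 1)) = Mul(1, Add(1, A)) = Add(1, A))
X = 0 (X = Mul(3, 0) = 0)
Pow(Add(X, Function('j')(Function('V')(-2))), 2) = Pow(Add(0, Add(1, -2)), 2) = Pow(Add(0, -1), 2) = Pow(-1, 2) = 1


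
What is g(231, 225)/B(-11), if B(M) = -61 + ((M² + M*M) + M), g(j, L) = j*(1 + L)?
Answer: 26103/85 ≈ 307.09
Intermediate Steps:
B(M) = -61 + M + 2*M² (B(M) = -61 + ((M² + M²) + M) = -61 + (2*M² + M) = -61 + (M + 2*M²) = -61 + M + 2*M²)
g(231, 225)/B(-11) = (231*(1 + 225))/(-61 - 11 + 2*(-11)²) = (231*226)/(-61 - 11 + 2*121) = 52206/(-61 - 11 + 242) = 52206/170 = 52206*(1/170) = 26103/85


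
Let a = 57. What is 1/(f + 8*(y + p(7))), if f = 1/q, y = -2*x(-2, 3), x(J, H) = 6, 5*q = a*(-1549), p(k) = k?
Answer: -88293/3531725 ≈ -0.025000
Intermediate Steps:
q = -88293/5 (q = (57*(-1549))/5 = (1/5)*(-88293) = -88293/5 ≈ -17659.)
y = -12 (y = -2*6 = -12)
f = -5/88293 (f = 1/(-88293/5) = -5/88293 ≈ -5.6630e-5)
1/(f + 8*(y + p(7))) = 1/(-5/88293 + 8*(-12 + 7)) = 1/(-5/88293 + 8*(-5)) = 1/(-5/88293 - 40) = 1/(-3531725/88293) = -88293/3531725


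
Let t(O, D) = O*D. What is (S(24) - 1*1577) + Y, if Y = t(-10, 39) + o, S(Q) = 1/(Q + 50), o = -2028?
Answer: -295629/74 ≈ -3995.0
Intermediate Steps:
t(O, D) = D*O
S(Q) = 1/(50 + Q)
Y = -2418 (Y = 39*(-10) - 2028 = -390 - 2028 = -2418)
(S(24) - 1*1577) + Y = (1/(50 + 24) - 1*1577) - 2418 = (1/74 - 1577) - 2418 = -116697/74 - 2418 = -295629/74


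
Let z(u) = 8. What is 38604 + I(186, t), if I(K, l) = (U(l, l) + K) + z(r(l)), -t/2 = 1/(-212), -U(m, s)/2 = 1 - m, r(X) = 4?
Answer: 2056189/53 ≈ 38796.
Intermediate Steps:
U(m, s) = -2 + 2*m (U(m, s) = -2*(1 - m) = -2 + 2*m)
t = 1/106 (t = -2/(-212) = -2*(-1/212) = 1/106 ≈ 0.0094340)
I(K, l) = 6 + K + 2*l (I(K, l) = ((-2 + 2*l) + K) + 8 = (-2 + K + 2*l) + 8 = 6 + K + 2*l)
38604 + I(186, t) = 38604 + (6 + 186 + 2*(1/106)) = 38604 + (6 + 186 + 1/53) = 38604 + 10177/53 = 2056189/53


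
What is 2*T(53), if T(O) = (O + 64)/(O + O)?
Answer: 117/53 ≈ 2.2075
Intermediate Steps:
T(O) = (64 + O)/(2*O) (T(O) = (64 + O)/((2*O)) = (64 + O)*(1/(2*O)) = (64 + O)/(2*O))
2*T(53) = 2*((1/2)*(64 + 53)/53) = 2*((1/2)*(1/53)*117) = 2*(117/106) = 117/53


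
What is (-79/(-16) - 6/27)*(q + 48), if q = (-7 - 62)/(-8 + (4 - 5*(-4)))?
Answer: 158207/768 ≈ 206.00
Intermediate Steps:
q = -69/16 (q = -69/(-8 + (4 + 20)) = -69/(-8 + 24) = -69/16 ≈ -4.3125)
(-79/(-16) - 6/27)*(q + 48) = (-79/(-16) - 6/27)*(-69/16 + 48) = (-79*(-1/16) - 6*1/27)*(699/16) = (79/16 - 2/9)*(699/16) = (679/144)*(699/16) = 158207/768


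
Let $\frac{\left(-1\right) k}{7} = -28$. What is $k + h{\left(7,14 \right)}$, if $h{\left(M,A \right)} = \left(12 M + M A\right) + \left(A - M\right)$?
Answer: $385$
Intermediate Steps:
$h{\left(M,A \right)} = A + 11 M + A M$ ($h{\left(M,A \right)} = \left(12 M + A M\right) + \left(A - M\right) = A + 11 M + A M$)
$k = 196$ ($k = \left(-7\right) \left(-28\right) = 196$)
$k + h{\left(7,14 \right)} = 196 + \left(14 + 11 \cdot 7 + 14 \cdot 7\right) = 196 + \left(14 + 77 + 98\right) = 196 + 189 = 385$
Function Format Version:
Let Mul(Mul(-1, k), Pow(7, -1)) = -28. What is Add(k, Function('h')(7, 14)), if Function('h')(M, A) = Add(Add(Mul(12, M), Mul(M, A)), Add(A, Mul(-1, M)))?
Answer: 385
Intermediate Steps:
Function('h')(M, A) = Add(A, Mul(11, M), Mul(A, M)) (Function('h')(M, A) = Add(Add(Mul(12, M), Mul(A, M)), Add(A, Mul(-1, M))) = Add(A, Mul(11, M), Mul(A, M)))
k = 196 (k = Mul(-7, -28) = 196)
Add(k, Function('h')(7, 14)) = Add(196, Add(14, Mul(11, 7), Mul(14, 7))) = Add(196, Add(14, 77, 98)) = Add(196, 189) = 385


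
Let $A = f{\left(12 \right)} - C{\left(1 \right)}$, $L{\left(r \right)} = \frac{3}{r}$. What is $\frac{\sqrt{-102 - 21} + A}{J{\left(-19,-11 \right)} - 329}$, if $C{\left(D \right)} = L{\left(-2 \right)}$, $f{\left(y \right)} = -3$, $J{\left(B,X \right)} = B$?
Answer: $\frac{1}{232} - \frac{i \sqrt{123}}{348} \approx 0.0043103 - 0.031869 i$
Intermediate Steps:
$C{\left(D \right)} = - \frac{3}{2}$ ($C{\left(D \right)} = \frac{3}{-2} = 3 \left(- \frac{1}{2}\right) = - \frac{3}{2}$)
$A = - \frac{3}{2}$ ($A = -3 - - \frac{3}{2} = -3 + \frac{3}{2} = - \frac{3}{2} \approx -1.5$)
$\frac{\sqrt{-102 - 21} + A}{J{\left(-19,-11 \right)} - 329} = \frac{\sqrt{-102 - 21} - \frac{3}{2}}{-19 - 329} = \frac{\sqrt{-123} - \frac{3}{2}}{-348} = \left(i \sqrt{123} - \frac{3}{2}\right) \left(- \frac{1}{348}\right) = \left(- \frac{3}{2} + i \sqrt{123}\right) \left(- \frac{1}{348}\right) = \frac{1}{232} - \frac{i \sqrt{123}}{348}$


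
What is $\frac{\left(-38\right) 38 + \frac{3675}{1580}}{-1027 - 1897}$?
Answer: $\frac{455569}{923984} \approx 0.49305$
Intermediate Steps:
$\frac{\left(-38\right) 38 + \frac{3675}{1580}}{-1027 - 1897} = \frac{-1444 + 3675 \cdot \frac{1}{1580}}{-2924} = \left(-1444 + \frac{735}{316}\right) \left(- \frac{1}{2924}\right) = \left(- \frac{455569}{316}\right) \left(- \frac{1}{2924}\right) = \frac{455569}{923984}$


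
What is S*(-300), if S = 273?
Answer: -81900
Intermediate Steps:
S*(-300) = 273*(-300) = -81900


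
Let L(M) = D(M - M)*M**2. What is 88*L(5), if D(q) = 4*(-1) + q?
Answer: -8800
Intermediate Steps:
D(q) = -4 + q
L(M) = -4*M**2 (L(M) = (-4 + (M - M))*M**2 = (-4 + 0)*M**2 = -4*M**2)
88*L(5) = 88*(-4*5**2) = 88*(-4*25) = 88*(-100) = -8800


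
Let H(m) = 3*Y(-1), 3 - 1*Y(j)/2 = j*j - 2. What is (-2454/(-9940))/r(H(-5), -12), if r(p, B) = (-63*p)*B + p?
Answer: 409/30098320 ≈ 1.3589e-5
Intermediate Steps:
Y(j) = 10 - 2*j**2 (Y(j) = 6 - 2*(j*j - 2) = 6 - 2*(j**2 - 2) = 6 - 2*(-2 + j**2) = 6 + (4 - 2*j**2) = 10 - 2*j**2)
H(m) = 24 (H(m) = 3*(10 - 2*(-1)**2) = 3*(10 - 2*1) = 3*(10 - 2) = 3*8 = 24)
r(p, B) = p - 63*B*p (r(p, B) = -63*B*p + p = p - 63*B*p)
(-2454/(-9940))/r(H(-5), -12) = (-2454/(-9940))/((24*(1 - 63*(-12)))) = (-2454*(-1/9940))/((24*(1 + 756))) = 1227/(4970*((24*757))) = (1227/4970)/18168 = (1227/4970)*(1/18168) = 409/30098320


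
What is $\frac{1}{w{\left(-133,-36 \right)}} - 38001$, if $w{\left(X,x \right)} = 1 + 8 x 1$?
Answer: $- \frac{10906288}{287} \approx -38001.0$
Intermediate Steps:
$w{\left(X,x \right)} = 1 + 8 x$
$\frac{1}{w{\left(-133,-36 \right)}} - 38001 = \frac{1}{1 + 8 \left(-36\right)} - 38001 = \frac{1}{1 - 288} - 38001 = \frac{1}{-287} - 38001 = - \frac{1}{287} - 38001 = - \frac{10906288}{287}$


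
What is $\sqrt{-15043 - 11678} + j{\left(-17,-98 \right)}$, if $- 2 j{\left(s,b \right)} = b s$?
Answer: $-833 + 3 i \sqrt{2969} \approx -833.0 + 163.47 i$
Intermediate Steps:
$j{\left(s,b \right)} = - \frac{b s}{2}$
$\sqrt{-15043 - 11678} + j{\left(-17,-98 \right)} = \sqrt{-15043 - 11678} - \left(-49\right) \left(-17\right) = \sqrt{-26721} - 833 = 3 i \sqrt{2969} - 833 = -833 + 3 i \sqrt{2969}$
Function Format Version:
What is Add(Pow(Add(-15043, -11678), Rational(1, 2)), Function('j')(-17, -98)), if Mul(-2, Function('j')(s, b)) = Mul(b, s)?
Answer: Add(-833, Mul(3, I, Pow(2969, Rational(1, 2)))) ≈ Add(-833.00, Mul(163.47, I))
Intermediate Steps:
Function('j')(s, b) = Mul(Rational(-1, 2), b, s) (Function('j')(s, b) = Mul(Rational(-1, 2), Mul(b, s)) = Mul(Rational(-1, 2), b, s))
Add(Pow(Add(-15043, -11678), Rational(1, 2)), Function('j')(-17, -98)) = Add(Pow(Add(-15043, -11678), Rational(1, 2)), Mul(Rational(-1, 2), -98, -17)) = Add(Pow(-26721, Rational(1, 2)), -833) = Add(Mul(3, I, Pow(2969, Rational(1, 2))), -833) = Add(-833, Mul(3, I, Pow(2969, Rational(1, 2))))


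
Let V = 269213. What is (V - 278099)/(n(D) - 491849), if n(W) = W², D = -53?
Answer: 4443/244520 ≈ 0.018170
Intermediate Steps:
(V - 278099)/(n(D) - 491849) = (269213 - 278099)/((-53)² - 491849) = -8886/(2809 - 491849) = -8886/(-489040) = -8886*(-1/489040) = 4443/244520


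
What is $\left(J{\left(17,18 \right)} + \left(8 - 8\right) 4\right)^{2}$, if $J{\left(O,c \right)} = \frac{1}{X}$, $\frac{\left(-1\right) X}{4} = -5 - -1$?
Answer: $\frac{1}{256} \approx 0.0039063$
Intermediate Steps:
$X = 16$ ($X = - 4 \left(-5 - -1\right) = - 4 \left(-5 + 1\right) = \left(-4\right) \left(-4\right) = 16$)
$J{\left(O,c \right)} = \frac{1}{16}$
$\left(J{\left(17,18 \right)} + \left(8 - 8\right) 4\right)^{2} = \left(\frac{1}{16} + \left(8 - 8\right) 4\right)^{2} = \left(\frac{1}{16} + 0 \cdot 4\right)^{2} = \left(\frac{1}{16} + 0\right)^{2} = \left(\frac{1}{16}\right)^{2} = \frac{1}{256}$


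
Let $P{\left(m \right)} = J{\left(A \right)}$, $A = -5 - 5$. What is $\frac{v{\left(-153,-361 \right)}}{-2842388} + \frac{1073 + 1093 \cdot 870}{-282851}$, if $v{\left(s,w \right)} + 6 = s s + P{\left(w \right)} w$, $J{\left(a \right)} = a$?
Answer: $- \frac{2713545709467}{803972288188} \approx -3.3752$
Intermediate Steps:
$A = -10$
$P{\left(m \right)} = -10$
$v{\left(s,w \right)} = -6 + s^{2} - 10 w$ ($v{\left(s,w \right)} = -6 + \left(s s - 10 w\right) = -6 + \left(s^{2} - 10 w\right) = -6 + s^{2} - 10 w$)
$\frac{v{\left(-153,-361 \right)}}{-2842388} + \frac{1073 + 1093 \cdot 870}{-282851} = \frac{-6 + \left(-153\right)^{2} - -3610}{-2842388} + \frac{1073 + 1093 \cdot 870}{-282851} = \left(-6 + 23409 + 3610\right) \left(- \frac{1}{2842388}\right) + \left(1073 + 950910\right) \left(- \frac{1}{282851}\right) = 27013 \left(- \frac{1}{2842388}\right) + 951983 \left(- \frac{1}{282851}\right) = - \frac{27013}{2842388} - \frac{951983}{282851} = - \frac{2713545709467}{803972288188}$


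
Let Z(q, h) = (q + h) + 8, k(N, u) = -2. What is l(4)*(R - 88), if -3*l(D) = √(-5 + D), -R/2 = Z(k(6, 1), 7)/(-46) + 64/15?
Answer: 33109*I/1035 ≈ 31.989*I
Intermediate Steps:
Z(q, h) = 8 + h + q (Z(q, h) = (h + q) + 8 = 8 + h + q)
R = -2749/345 (R = -2*((8 + 7 - 2)/(-46) + 64/15) = -2*(13*(-1/46) + 64*(1/15)) = -2*(-13/46 + 64/15) = -2*2749/690 = -2749/345 ≈ -7.9681)
l(D) = -√(-5 + D)/3
l(4)*(R - 88) = (-√(-5 + 4)/3)*(-2749/345 - 88) = -I/3*(-33109/345) = 33109*I/1035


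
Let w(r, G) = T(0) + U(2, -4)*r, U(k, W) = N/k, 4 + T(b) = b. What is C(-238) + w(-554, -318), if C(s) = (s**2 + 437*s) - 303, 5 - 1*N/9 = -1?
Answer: -62627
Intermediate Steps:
N = 54 (N = 45 - 9*(-1) = 45 + 9 = 54)
T(b) = -4 + b
U(k, W) = 54/k
w(r, G) = -4 + 27*r (w(r, G) = (-4 + 0) + (54/2)*r = -4 + (54*(1/2))*r = -4 + 27*r)
C(s) = -303 + s**2 + 437*s
C(-238) + w(-554, -318) = (-303 + (-238)**2 + 437*(-238)) + (-4 + 27*(-554)) = (-303 + 56644 - 104006) + (-4 - 14958) = -47665 - 14962 = -62627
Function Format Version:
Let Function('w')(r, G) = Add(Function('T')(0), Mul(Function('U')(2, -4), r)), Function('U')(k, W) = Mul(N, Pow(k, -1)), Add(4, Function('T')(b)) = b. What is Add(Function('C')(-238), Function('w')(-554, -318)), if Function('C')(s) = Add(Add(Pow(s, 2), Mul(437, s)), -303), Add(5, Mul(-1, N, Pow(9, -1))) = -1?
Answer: -62627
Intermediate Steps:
N = 54 (N = Add(45, Mul(-9, -1)) = Add(45, 9) = 54)
Function('T')(b) = Add(-4, b)
Function('U')(k, W) = Mul(54, Pow(k, -1))
Function('w')(r, G) = Add(-4, Mul(27, r)) (Function('w')(r, G) = Add(Add(-4, 0), Mul(Mul(54, Pow(2, -1)), r)) = Add(-4, Mul(Mul(54, Rational(1, 2)), r)) = Add(-4, Mul(27, r)))
Function('C')(s) = Add(-303, Pow(s, 2), Mul(437, s))
Add(Function('C')(-238), Function('w')(-554, -318)) = Add(Add(-303, Pow(-238, 2), Mul(437, -238)), Add(-4, Mul(27, -554))) = Add(Add(-303, 56644, -104006), Add(-4, -14958)) = Add(-47665, -14962) = -62627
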